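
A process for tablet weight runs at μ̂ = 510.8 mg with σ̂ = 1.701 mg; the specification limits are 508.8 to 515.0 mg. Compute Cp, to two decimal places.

0.61

Cp = (USL − LSL) / (6σ̂) = (515.0 − 508.8) / (6 × 1.701) = 6.2000 / 10.2060 = 0.6075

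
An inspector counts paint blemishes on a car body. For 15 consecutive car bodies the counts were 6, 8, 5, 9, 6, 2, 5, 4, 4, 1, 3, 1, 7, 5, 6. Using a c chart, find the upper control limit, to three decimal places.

c̄ = (6 + 8 + 5 + 9 + 6 + 2 + 5 + 4 + 4 + 1 + 3 + 1 + 7 + 5 + 6) / 15 = 72 / 15 = 4.8000
UCL = c̄ + 3√c̄ = 4.8000 + 3 × √4.8000 = 4.8000 + 3 × 2.1909 = 11.3727

11.373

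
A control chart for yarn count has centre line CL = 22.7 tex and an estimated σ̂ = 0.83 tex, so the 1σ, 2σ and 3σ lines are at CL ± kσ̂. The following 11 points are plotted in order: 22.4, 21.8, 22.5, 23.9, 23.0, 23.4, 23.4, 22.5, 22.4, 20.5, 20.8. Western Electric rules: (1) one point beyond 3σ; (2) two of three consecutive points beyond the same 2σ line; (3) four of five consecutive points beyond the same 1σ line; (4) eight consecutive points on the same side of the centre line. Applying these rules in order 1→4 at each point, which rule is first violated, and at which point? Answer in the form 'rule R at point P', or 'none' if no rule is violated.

rule 2 at point 11

Zone of each point (C = within 1σ̂, B = 1σ̂–2σ̂, A = 2σ̂–3σ̂, * = beyond 3σ̂; sign = side of CL): 1:-C, 2:-B, 3:-C, 4:+B, 5:+C, 6:+C, 7:+C, 8:-C, 9:-C, 10:-A, 11:-A
Rule 2 (two of three consecutive points beyond the same 2σ limit) is satisfied at point 11.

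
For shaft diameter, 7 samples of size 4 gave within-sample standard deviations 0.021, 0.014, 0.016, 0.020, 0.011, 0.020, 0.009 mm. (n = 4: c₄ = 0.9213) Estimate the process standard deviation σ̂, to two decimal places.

s̄ = (0.021 + 0.014 + 0.016 + 0.020 + 0.011 + 0.020 + 0.009) / 7 = 0.0159
σ̂ = s̄ / c₄ = 0.0159 / 0.9213 = 0.0172

0.02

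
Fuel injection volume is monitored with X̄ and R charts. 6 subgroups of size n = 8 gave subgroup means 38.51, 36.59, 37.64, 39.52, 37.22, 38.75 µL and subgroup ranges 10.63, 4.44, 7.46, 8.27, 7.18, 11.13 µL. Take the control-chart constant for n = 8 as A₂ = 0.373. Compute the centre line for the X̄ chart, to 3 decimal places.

38.038

X̄̄ = (38.51 + 36.59 + 37.64 + 39.52 + 37.22 + 38.75) / 6 = 228.2300 / 6 = 38.0383
CL = X̄̄ = 38.0383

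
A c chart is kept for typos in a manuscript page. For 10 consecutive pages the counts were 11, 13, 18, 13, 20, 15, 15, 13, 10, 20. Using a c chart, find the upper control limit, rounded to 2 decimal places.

26.34

c̄ = (11 + 13 + 18 + 13 + 20 + 15 + 15 + 13 + 10 + 20) / 10 = 148 / 10 = 14.8000
UCL = c̄ + 3√c̄ = 14.8000 + 3 × √14.8000 = 14.8000 + 3 × 3.8471 = 26.3412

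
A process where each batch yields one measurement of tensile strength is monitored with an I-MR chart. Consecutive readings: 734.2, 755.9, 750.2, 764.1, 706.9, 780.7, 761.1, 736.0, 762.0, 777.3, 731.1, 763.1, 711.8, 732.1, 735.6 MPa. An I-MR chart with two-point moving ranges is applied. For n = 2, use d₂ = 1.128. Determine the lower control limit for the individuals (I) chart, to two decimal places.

X̄ = (734.2 + 755.9 + 750.2 + 764.1 + 706.9 + 780.7 + 761.1 + 736.0 + 762.0 + 777.3 + 731.1 + 763.1 + 711.8 + 732.1 + 735.6) / 15 = 746.8067
Moving ranges: 21.7, 5.7, 13.9, 57.2, 73.8, 19.6, 25.1, 26.0, 15.3, 46.2, 32.0, 51.3, 20.3, 3.5; M̄R̄ = 411.6000 / 14 = 29.4000
LCL = X̄ − 3·M̄R̄/d₂ = 746.8067 − 3 × 29.4000 / 1.128 = 668.6152

668.62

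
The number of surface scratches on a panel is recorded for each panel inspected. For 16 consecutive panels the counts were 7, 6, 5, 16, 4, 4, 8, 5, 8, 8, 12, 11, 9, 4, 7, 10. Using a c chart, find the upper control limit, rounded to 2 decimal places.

16.10

c̄ = (7 + 6 + 5 + 16 + 4 + 4 + 8 + 5 + 8 + 8 + 12 + 11 + 9 + 4 + 7 + 10) / 16 = 124 / 16 = 7.7500
UCL = c̄ + 3√c̄ = 7.7500 + 3 × √7.7500 = 7.7500 + 3 × 2.7839 = 16.1016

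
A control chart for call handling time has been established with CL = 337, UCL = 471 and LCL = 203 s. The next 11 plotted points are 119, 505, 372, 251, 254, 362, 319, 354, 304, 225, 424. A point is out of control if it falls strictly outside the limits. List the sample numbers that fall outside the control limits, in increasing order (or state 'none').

Compare each point to [203, 471]: sample 1 = 119 < LCL; sample 2 = 505 > UCL.

1, 2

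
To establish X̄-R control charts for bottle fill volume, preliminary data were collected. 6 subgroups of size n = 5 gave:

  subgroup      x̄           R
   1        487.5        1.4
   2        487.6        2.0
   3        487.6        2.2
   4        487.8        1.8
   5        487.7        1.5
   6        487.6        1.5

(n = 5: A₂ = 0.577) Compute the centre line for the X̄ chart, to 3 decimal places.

X̄̄ = (487.5 + 487.6 + 487.6 + 487.8 + 487.7 + 487.6) / 6 = 2925.8000 / 6 = 487.6333
CL = X̄̄ = 487.6333

487.633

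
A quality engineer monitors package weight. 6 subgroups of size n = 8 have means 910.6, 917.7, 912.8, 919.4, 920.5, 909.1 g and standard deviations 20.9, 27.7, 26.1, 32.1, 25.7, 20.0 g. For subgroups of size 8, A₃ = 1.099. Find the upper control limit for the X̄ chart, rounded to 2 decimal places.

942.95

X̄̄ = (910.6 + 917.7 + 912.8 + 919.4 + 920.5 + 909.1) / 6 = 915.0167
s̄ = (20.9 + 27.7 + 26.1 + 32.1 + 25.7 + 20.0) / 6 = 25.4167
UCL = X̄̄ + A₃·s̄ = 915.0167 + 1.099 × 25.4167 = 942.9496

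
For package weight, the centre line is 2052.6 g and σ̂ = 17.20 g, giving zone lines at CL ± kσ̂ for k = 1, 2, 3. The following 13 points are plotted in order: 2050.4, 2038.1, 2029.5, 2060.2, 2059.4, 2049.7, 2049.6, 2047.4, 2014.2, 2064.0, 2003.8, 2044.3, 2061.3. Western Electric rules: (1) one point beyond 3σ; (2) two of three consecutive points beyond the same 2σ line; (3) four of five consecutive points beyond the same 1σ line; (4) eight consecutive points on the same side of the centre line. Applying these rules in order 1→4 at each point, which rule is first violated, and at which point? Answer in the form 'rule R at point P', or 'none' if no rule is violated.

rule 2 at point 11

Zone of each point (C = within 1σ̂, B = 1σ̂–2σ̂, A = 2σ̂–3σ̂, * = beyond 3σ̂; sign = side of CL): 1:-C, 2:-C, 3:-B, 4:+C, 5:+C, 6:-C, 7:-C, 8:-C, 9:-A, 10:+C, 11:-A, 12:-C, 13:+C
Rule 2 (two of three consecutive points beyond the same 2σ limit) is satisfied at point 11.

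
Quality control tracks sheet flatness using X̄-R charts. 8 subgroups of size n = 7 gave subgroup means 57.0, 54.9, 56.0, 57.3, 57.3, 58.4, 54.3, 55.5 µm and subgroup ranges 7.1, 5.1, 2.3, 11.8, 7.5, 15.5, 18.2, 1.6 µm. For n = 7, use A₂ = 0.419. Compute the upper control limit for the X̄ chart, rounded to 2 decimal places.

59.96

X̄̄ = (57.0 + 54.9 + 56.0 + 57.3 + 57.3 + 58.4 + 54.3 + 55.5) / 8 = 450.7000 / 8 = 56.3375
R̄ = (7.1 + 5.1 + 2.3 + 11.8 + 7.5 + 15.5 + 18.2 + 1.6) / 8 = 69.1000 / 8 = 8.6375
UCL = X̄̄ + A₂·R̄ = 56.3375 + 0.419 × 8.6375 = 59.9566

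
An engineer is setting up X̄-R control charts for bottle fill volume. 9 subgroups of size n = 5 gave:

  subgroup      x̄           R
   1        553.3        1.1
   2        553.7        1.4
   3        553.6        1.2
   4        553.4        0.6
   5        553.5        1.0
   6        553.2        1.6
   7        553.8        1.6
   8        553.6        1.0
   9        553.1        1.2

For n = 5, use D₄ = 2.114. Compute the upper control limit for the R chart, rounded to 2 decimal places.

R̄ = (1.1 + 1.4 + 1.2 + 0.6 + 1.0 + 1.6 + 1.6 + 1.0 + 1.2) / 9 = 10.7000 / 9 = 1.1889
UCL_R = D₄·R̄ = 2.114 × 1.1889 = 2.5133

2.51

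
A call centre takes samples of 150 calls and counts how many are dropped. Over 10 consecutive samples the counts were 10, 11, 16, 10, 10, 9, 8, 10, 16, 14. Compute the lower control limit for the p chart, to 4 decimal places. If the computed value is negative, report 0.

0.0111

p̄ = Σdᵢ / (k·n) = 114 / (10 × 150) = 0.07600
LCL = p̄ − 3·√(p̄(1−p̄)/n) = 0.07600 − 3 × 0.02164 = 0.01109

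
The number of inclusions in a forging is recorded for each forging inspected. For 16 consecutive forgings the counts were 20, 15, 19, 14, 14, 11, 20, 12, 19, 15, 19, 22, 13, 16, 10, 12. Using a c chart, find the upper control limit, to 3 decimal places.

27.570

c̄ = (20 + 15 + 19 + 14 + 14 + 11 + 20 + 12 + 19 + 15 + 19 + 22 + 13 + 16 + 10 + 12) / 16 = 251 / 16 = 15.6875
UCL = c̄ + 3√c̄ = 15.6875 + 3 × √15.6875 = 15.6875 + 3 × 3.9607 = 27.5697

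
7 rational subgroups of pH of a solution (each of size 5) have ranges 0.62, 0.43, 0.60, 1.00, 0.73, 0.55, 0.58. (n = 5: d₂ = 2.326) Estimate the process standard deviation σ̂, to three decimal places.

0.277

R̄ = (0.62 + 0.43 + 0.60 + 1.00 + 0.73 + 0.55 + 0.58) / 7 = 0.6443
σ̂ = R̄ / d₂ = 0.6443 / 2.326 = 0.2770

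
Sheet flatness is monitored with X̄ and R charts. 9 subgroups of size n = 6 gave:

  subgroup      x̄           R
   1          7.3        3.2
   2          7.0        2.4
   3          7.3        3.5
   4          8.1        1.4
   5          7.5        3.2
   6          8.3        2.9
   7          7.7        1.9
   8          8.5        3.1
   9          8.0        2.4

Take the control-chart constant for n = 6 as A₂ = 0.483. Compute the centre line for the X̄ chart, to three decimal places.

7.744

X̄̄ = (7.3 + 7.0 + 7.3 + 8.1 + 7.5 + 8.3 + 7.7 + 8.5 + 8.0) / 9 = 69.7000 / 9 = 7.7444
CL = X̄̄ = 7.7444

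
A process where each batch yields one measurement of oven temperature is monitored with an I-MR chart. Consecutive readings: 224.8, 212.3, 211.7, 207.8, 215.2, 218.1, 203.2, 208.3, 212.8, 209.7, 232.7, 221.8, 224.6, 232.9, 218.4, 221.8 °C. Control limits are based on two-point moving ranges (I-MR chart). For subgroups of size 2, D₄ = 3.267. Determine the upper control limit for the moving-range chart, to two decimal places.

25.66

Moving ranges: 12.5, 0.6, 3.9, 7.4, 2.9, 14.9, 5.1, 4.5, 3.1, 23.0, 10.9, 2.8, 8.3, 14.5, 3.4; M̄R̄ = 117.8000 / 15 = 7.8533
UCL_MR = D₄·M̄R̄ = 3.267 × 7.8533 = 25.6568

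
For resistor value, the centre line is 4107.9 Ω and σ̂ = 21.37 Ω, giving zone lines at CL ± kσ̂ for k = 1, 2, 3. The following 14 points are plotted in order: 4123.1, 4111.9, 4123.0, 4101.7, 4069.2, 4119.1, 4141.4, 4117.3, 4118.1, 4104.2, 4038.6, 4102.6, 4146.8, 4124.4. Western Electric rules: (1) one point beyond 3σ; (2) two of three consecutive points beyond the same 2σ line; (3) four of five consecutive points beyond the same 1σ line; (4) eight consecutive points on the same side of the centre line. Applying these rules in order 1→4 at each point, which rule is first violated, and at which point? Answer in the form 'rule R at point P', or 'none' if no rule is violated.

rule 1 at point 11

Zone of each point (C = within 1σ̂, B = 1σ̂–2σ̂, A = 2σ̂–3σ̂, * = beyond 3σ̂; sign = side of CL): 1:+C, 2:+C, 3:+C, 4:-C, 5:-B, 6:+C, 7:+B, 8:+C, 9:+C, 10:-C, 11:-*, 12:-C, 13:+B, 14:+C
Rule 1 (one point beyond the 3σ limits) is satisfied at point 11.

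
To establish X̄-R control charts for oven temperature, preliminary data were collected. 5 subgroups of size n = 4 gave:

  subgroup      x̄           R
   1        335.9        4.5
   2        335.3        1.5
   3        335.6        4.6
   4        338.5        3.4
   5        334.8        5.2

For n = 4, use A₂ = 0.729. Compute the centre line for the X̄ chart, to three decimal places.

X̄̄ = (335.9 + 335.3 + 335.6 + 338.5 + 334.8) / 5 = 1680.1000 / 5 = 336.0200
CL = X̄̄ = 336.0200

336.020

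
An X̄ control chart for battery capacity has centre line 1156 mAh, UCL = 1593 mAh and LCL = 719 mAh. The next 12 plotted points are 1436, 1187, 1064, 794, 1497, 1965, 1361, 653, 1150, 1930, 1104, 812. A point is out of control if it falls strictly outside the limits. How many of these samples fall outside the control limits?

Compare each point to [719, 1593]: sample 6 = 1965 > UCL; sample 8 = 653 < LCL; sample 10 = 1930 > UCL.

3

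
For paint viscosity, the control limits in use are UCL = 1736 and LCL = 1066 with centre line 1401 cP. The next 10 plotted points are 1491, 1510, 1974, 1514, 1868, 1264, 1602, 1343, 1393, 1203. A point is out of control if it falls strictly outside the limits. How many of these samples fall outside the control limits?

2

Compare each point to [1066, 1736]: sample 3 = 1974 > UCL; sample 5 = 1868 > UCL.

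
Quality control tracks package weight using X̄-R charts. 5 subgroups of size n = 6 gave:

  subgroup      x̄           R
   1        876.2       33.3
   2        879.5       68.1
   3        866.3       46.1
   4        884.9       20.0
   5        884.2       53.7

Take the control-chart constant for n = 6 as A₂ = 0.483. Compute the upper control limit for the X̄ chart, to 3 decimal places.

X̄̄ = (876.2 + 879.5 + 866.3 + 884.9 + 884.2) / 5 = 4391.1000 / 5 = 878.2200
R̄ = (33.3 + 68.1 + 46.1 + 20.0 + 53.7) / 5 = 221.2000 / 5 = 44.2400
UCL = X̄̄ + A₂·R̄ = 878.2200 + 0.483 × 44.2400 = 899.5879

899.588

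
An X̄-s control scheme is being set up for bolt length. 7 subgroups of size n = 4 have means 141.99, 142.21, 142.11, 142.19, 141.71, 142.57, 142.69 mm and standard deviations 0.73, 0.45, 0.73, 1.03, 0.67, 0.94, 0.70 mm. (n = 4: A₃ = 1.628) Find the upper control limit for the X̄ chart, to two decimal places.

143.43

X̄̄ = (141.99 + 142.21 + 142.11 + 142.19 + 141.71 + 142.57 + 142.69) / 7 = 142.2100
s̄ = (0.73 + 0.45 + 0.73 + 1.03 + 0.67 + 0.94 + 0.70) / 7 = 0.7500
UCL = X̄̄ + A₃·s̄ = 142.2100 + 1.628 × 0.7500 = 143.4310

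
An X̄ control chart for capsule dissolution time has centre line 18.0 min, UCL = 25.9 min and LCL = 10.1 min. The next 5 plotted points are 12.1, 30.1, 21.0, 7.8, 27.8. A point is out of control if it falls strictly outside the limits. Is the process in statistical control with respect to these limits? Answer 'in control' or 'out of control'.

Compare each point to [10.1, 25.9]: sample 2 = 30.1 > UCL; sample 4 = 7.8 < LCL; sample 5 = 27.8 > UCL.

out of control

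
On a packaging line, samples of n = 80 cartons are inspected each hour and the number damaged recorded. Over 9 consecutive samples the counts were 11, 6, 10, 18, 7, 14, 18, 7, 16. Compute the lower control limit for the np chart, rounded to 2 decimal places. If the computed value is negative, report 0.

p̄ = Σdᵢ / (k·n) = 107 / (9 × 80) = 0.14861
LCL = np̄ − 3·√(np̄(1−p̄)) = 11.8889 − 3 × 3.1815 = 2.3443

2.34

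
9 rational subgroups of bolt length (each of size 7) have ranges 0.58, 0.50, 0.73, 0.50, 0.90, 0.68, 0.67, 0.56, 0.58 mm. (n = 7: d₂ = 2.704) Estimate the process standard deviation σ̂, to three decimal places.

0.234

R̄ = (0.58 + 0.50 + 0.73 + 0.50 + 0.90 + 0.68 + 0.67 + 0.56 + 0.58) / 9 = 0.6333
σ̂ = R̄ / d₂ = 0.6333 / 2.704 = 0.2342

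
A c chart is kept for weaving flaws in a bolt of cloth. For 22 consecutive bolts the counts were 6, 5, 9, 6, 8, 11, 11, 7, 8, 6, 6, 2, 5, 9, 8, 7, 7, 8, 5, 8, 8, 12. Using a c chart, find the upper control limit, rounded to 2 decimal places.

15.50

c̄ = (6 + 5 + 9 + 6 + 8 + 11 + 11 + 7 + 8 + 6 + 6 + 2 + 5 + 9 + 8 + 7 + 7 + 8 + 5 + 8 + 8 + 12) / 22 = 162 / 22 = 7.3636
UCL = c̄ + 3√c̄ = 7.3636 + 3 × √7.3636 = 7.3636 + 3 × 2.7136 = 15.5044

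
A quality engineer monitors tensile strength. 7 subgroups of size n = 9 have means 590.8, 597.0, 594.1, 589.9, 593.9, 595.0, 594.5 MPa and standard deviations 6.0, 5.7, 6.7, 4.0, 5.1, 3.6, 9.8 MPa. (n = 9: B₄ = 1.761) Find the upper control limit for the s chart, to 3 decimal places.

s̄ = (6.0 + 5.7 + 6.7 + 4.0 + 5.1 + 3.6 + 9.8) / 7 = 5.8429
UCL_s = B₄·s̄ = 1.761 × 5.8429 = 10.2893

10.289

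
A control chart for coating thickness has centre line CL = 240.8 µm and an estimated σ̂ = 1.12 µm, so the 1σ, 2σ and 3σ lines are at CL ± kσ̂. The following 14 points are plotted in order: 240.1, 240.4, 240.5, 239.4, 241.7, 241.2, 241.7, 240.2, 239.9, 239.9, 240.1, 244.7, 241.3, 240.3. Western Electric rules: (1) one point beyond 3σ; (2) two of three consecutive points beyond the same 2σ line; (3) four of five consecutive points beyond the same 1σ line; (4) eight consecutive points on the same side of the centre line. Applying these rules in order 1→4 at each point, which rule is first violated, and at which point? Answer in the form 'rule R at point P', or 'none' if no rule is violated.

rule 1 at point 12

Zone of each point (C = within 1σ̂, B = 1σ̂–2σ̂, A = 2σ̂–3σ̂, * = beyond 3σ̂; sign = side of CL): 1:-C, 2:-C, 3:-C, 4:-B, 5:+C, 6:+C, 7:+C, 8:-C, 9:-C, 10:-C, 11:-C, 12:+*, 13:+C, 14:-C
Rule 1 (one point beyond the 3σ limits) is satisfied at point 12.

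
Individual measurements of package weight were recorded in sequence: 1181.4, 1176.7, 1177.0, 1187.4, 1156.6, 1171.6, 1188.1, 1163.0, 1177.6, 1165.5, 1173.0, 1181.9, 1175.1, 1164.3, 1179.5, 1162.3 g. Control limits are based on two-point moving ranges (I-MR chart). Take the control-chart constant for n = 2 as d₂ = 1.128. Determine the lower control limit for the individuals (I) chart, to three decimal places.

X̄ = (1181.4 + 1176.7 + 1177.0 + 1187.4 + 1156.6 + 1171.6 + 1188.1 + 1163.0 + 1177.6 + 1165.5 + 1173.0 + 1181.9 + 1175.1 + 1164.3 + 1179.5 + 1162.3) / 16 = 1173.8125
Moving ranges: 4.7, 0.3, 10.4, 30.8, 15.0, 16.5, 25.1, 14.6, 12.1, 7.5, 8.9, 6.8, 10.8, 15.2, 17.2; M̄R̄ = 195.9000 / 15 = 13.0600
LCL = X̄ − 3·M̄R̄/d₂ = 1173.8125 − 3 × 13.0600 / 1.128 = 1139.0785

1139.078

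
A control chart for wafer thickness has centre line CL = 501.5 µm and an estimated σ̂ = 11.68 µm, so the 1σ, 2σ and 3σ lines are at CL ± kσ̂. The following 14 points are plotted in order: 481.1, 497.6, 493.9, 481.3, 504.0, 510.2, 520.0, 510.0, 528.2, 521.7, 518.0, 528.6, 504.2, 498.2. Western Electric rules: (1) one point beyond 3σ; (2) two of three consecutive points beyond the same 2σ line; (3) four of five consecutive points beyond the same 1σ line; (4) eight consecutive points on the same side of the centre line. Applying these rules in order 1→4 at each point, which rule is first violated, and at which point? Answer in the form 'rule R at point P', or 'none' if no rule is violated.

rule 3 at point 11

Zone of each point (C = within 1σ̂, B = 1σ̂–2σ̂, A = 2σ̂–3σ̂, * = beyond 3σ̂; sign = side of CL): 1:-B, 2:-C, 3:-C, 4:-B, 5:+C, 6:+C, 7:+B, 8:+C, 9:+A, 10:+B, 11:+B, 12:+A, 13:+C, 14:-C
Rule 3 (four of five consecutive points beyond the same 1σ limit) is satisfied at point 11.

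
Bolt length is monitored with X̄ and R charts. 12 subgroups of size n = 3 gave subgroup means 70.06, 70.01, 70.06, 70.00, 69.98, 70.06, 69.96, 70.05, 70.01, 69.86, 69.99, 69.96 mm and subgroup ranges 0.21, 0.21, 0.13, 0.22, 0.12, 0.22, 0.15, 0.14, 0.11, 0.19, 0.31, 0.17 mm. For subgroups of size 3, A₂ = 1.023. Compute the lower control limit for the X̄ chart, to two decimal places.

X̄̄ = (70.06 + 70.01 + 70.06 + 70.00 + 69.98 + 70.06 + 69.96 + 70.05 + 70.01 + 69.86 + 69.99 + 69.96) / 12 = 840.0000 / 12 = 70.0000
R̄ = (0.21 + 0.21 + 0.13 + 0.22 + 0.12 + 0.22 + 0.15 + 0.14 + 0.11 + 0.19 + 0.31 + 0.17) / 12 = 2.1800 / 12 = 0.1817
LCL = X̄̄ − A₂·R̄ = 70.0000 − 1.023 × 0.1817 = 69.8142

69.81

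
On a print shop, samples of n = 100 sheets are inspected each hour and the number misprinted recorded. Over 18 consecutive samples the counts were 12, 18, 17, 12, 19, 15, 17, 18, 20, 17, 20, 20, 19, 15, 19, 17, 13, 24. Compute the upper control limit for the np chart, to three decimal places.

p̄ = Σdᵢ / (k·n) = 312 / (18 × 100) = 0.17333
UCL = np̄ + 3·√(np̄(1−p̄)) = 17.3333 + 3 × √(17.3333×0.82667) = 17.3333 + 3 × 3.7854 = 28.6894

28.689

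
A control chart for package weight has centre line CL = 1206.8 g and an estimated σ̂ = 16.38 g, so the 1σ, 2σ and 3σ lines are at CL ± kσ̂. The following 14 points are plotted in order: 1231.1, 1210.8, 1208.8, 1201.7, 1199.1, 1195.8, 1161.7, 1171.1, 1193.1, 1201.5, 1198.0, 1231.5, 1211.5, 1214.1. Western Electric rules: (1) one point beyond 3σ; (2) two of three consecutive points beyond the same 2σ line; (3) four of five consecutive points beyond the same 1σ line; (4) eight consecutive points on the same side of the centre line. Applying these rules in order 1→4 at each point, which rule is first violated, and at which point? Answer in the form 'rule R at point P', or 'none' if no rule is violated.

rule 2 at point 8

Zone of each point (C = within 1σ̂, B = 1σ̂–2σ̂, A = 2σ̂–3σ̂, * = beyond 3σ̂; sign = side of CL): 1:+B, 2:+C, 3:+C, 4:-C, 5:-C, 6:-C, 7:-A, 8:-A, 9:-C, 10:-C, 11:-C, 12:+B, 13:+C, 14:+C
Rule 2 (two of three consecutive points beyond the same 2σ limit) is satisfied at point 8.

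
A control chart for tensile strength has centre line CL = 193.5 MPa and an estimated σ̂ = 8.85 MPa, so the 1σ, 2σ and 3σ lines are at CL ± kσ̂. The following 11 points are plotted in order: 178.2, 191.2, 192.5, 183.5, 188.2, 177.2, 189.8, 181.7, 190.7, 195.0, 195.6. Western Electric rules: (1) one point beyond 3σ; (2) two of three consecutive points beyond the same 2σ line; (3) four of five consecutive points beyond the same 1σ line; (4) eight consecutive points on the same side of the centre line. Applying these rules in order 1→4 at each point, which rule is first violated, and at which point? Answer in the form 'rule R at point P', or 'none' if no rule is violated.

rule 4 at point 8

Zone of each point (C = within 1σ̂, B = 1σ̂–2σ̂, A = 2σ̂–3σ̂, * = beyond 3σ̂; sign = side of CL): 1:-B, 2:-C, 3:-C, 4:-B, 5:-C, 6:-B, 7:-C, 8:-B, 9:-C, 10:+C, 11:+C
Rule 4 (eight consecutive points on the same side of the centre line) is satisfied at point 8.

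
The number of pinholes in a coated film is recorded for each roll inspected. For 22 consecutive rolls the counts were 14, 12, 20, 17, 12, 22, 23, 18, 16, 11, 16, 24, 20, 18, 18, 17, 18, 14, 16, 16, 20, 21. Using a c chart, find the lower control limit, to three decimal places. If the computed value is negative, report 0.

4.892

c̄ = (14 + 12 + 20 + 17 + 12 + 22 + 23 + 18 + 16 + 11 + 16 + 24 + 20 + 18 + 18 + 17 + 18 + 14 + 16 + 16 + 20 + 21) / 22 = 383 / 22 = 17.4091
LCL = c̄ − 3√c̄ = 17.4091 − 3 × 4.1724 = 4.8918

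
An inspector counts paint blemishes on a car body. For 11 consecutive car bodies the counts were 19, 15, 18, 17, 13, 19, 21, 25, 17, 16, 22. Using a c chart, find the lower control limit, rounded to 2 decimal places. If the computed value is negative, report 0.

c̄ = (19 + 15 + 18 + 17 + 13 + 19 + 21 + 25 + 17 + 16 + 22) / 11 = 202 / 11 = 18.3636
LCL = c̄ − 3√c̄ = 18.3636 − 3 × 4.2853 = 5.5078

5.51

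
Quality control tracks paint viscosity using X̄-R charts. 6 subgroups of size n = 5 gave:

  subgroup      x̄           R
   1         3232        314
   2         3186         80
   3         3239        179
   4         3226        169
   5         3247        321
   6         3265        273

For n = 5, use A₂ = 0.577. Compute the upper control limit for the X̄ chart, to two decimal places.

3360.98

X̄̄ = (3232 + 3186 + 3239 + 3226 + 3247 + 3265) / 6 = 19395.0000 / 6 = 3232.5000
R̄ = (314 + 80 + 179 + 169 + 321 + 273) / 6 = 1336.0000 / 6 = 222.6667
UCL = X̄̄ + A₂·R̄ = 3232.5000 + 0.577 × 222.6667 = 3360.9787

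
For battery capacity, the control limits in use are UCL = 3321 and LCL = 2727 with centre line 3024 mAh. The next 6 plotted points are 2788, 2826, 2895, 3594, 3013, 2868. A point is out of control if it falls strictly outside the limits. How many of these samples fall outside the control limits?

Compare each point to [2727, 3321]: sample 4 = 3594 > UCL.

1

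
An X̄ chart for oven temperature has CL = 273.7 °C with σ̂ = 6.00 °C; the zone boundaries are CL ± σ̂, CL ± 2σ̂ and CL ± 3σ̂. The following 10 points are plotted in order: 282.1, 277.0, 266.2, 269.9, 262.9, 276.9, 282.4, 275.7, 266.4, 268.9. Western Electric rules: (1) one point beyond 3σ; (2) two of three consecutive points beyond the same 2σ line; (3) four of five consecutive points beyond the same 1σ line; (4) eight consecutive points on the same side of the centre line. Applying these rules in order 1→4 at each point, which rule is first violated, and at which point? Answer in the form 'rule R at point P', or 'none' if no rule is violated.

none

Zone of each point (C = within 1σ̂, B = 1σ̂–2σ̂, A = 2σ̂–3σ̂, * = beyond 3σ̂; sign = side of CL): 1:+B, 2:+C, 3:-B, 4:-C, 5:-B, 6:+C, 7:+B, 8:+C, 9:-B, 10:-C
No rule fires across all 10 points.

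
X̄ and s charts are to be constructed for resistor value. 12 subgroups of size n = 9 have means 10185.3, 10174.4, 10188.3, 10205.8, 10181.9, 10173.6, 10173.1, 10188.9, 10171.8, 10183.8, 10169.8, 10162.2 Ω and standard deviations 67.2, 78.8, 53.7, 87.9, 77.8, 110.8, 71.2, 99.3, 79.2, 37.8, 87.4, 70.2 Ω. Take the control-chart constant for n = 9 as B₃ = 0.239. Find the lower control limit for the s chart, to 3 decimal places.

s̄ = (67.2 + 78.8 + 53.7 + 87.9 + 77.8 + 110.8 + 71.2 + 99.3 + 79.2 + 37.8 + 87.4 + 70.2) / 12 = 76.7750
LCL_s = B₃·s̄ = 0.239 × 76.7750 = 18.3492

18.349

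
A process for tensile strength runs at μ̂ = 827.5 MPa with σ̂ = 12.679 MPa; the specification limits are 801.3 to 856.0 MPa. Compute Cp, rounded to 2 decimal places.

0.72

Cp = (USL − LSL) / (6σ̂) = (856.0 − 801.3) / (6 × 12.679) = 54.7000 / 76.0740 = 0.7190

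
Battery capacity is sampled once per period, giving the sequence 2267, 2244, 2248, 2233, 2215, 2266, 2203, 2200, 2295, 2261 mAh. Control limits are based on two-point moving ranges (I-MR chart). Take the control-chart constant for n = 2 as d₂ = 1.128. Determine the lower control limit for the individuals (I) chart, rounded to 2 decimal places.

X̄ = (2267 + 2244 + 2248 + 2233 + 2215 + 2266 + 2203 + 2200 + 2295 + 2261) / 10 = 2243.2000
Moving ranges: 23, 4, 15, 18, 51, 63, 3, 95, 34; M̄R̄ = 306.0000 / 9 = 34.0000
LCL = X̄ − 3·M̄R̄/d₂ = 2243.2000 − 3 × 34.0000 / 1.128 = 2152.7745

2152.77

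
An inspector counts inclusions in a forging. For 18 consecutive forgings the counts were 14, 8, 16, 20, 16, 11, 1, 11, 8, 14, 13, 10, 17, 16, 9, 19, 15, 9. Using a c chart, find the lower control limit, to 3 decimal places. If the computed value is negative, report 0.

1.957

c̄ = (14 + 8 + 16 + 20 + 16 + 11 + 1 + 11 + 8 + 14 + 13 + 10 + 17 + 16 + 9 + 19 + 15 + 9) / 18 = 227 / 18 = 12.6111
LCL = c̄ − 3√c̄ = 12.6111 − 3 × 3.5512 = 1.9575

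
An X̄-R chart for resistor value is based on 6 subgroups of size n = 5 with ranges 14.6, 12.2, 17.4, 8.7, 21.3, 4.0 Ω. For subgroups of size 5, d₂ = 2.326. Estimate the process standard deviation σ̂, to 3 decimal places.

5.603

R̄ = (14.6 + 12.2 + 17.4 + 8.7 + 21.3 + 4.0) / 6 = 13.0333
σ̂ = R̄ / d₂ = 13.0333 / 2.326 = 5.6033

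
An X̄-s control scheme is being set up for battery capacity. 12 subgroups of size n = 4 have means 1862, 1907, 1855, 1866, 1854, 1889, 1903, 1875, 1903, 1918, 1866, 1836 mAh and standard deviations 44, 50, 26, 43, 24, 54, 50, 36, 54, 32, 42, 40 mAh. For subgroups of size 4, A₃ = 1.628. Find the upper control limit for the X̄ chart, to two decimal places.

X̄̄ = (1862 + 1907 + 1855 + 1866 + 1854 + 1889 + 1903 + 1875 + 1903 + 1918 + 1866 + 1836) / 12 = 1877.8333
s̄ = (44 + 50 + 26 + 43 + 24 + 54 + 50 + 36 + 54 + 32 + 42 + 40) / 12 = 41.2500
UCL = X̄̄ + A₃·s̄ = 1877.8333 + 1.628 × 41.2500 = 1944.9883

1944.99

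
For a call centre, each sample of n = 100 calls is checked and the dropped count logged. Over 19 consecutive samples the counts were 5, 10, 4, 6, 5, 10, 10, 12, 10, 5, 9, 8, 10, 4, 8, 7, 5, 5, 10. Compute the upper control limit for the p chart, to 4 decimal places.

0.1544

p̄ = Σdᵢ / (k·n) = 143 / (19 × 100) = 0.07526
UCL = p̄ + 3·√(p̄(1−p̄)/n) = 0.07526 + 3 × √(0.07526×0.92474/100) = 0.07526 + 3 × 0.02638 = 0.15441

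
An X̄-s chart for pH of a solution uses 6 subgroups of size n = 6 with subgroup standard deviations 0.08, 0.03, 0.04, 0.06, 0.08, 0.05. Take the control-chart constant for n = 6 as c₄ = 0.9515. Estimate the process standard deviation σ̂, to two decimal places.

0.06

s̄ = (0.08 + 0.03 + 0.04 + 0.06 + 0.08 + 0.05) / 6 = 0.0567
σ̂ = s̄ / c₄ = 0.0567 / 0.9515 = 0.0596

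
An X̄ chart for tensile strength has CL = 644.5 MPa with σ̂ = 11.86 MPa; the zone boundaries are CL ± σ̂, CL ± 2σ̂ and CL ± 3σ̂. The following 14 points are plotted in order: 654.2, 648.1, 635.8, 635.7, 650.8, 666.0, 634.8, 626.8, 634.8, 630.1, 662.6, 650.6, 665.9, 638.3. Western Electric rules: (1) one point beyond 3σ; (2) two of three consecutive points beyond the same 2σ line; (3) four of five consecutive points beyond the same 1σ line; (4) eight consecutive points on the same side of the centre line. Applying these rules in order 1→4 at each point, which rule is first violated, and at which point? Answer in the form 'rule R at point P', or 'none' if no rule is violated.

none

Zone of each point (C = within 1σ̂, B = 1σ̂–2σ̂, A = 2σ̂–3σ̂, * = beyond 3σ̂; sign = side of CL): 1:+C, 2:+C, 3:-C, 4:-C, 5:+C, 6:+B, 7:-C, 8:-B, 9:-C, 10:-B, 11:+B, 12:+C, 13:+B, 14:-C
No rule fires across all 14 points.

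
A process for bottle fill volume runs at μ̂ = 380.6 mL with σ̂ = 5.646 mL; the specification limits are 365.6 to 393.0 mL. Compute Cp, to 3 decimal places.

0.809

Cp = (USL − LSL) / (6σ̂) = (393.0 − 365.6) / (6 × 5.646) = 27.4000 / 33.8760 = 0.8088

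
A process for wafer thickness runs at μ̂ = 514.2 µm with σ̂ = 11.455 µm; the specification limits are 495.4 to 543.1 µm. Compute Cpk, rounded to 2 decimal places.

Cpu = (USL − μ̂) / (3σ̂) = (543.1 − 514.2) / (3 × 11.455) = 0.8410; Cpl = (μ̂ − LSL) / (3σ̂) = (514.2 − 495.4) / (3 × 11.455) = 0.5471; Cpk = min(Cpu, Cpl) = 0.5471

0.55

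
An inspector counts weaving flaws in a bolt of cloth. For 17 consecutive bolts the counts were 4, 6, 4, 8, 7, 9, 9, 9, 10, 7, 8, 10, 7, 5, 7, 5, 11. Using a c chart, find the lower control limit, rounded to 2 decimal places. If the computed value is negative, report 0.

0.00

c̄ = (4 + 6 + 4 + 8 + 7 + 9 + 9 + 9 + 10 + 7 + 8 + 10 + 7 + 5 + 7 + 5 + 11) / 17 = 126 / 17 = 7.4118
LCL = c̄ − 3√c̄ = 7.4118 − 3 × 2.7225 = -0.7556 → 0 (cannot be negative)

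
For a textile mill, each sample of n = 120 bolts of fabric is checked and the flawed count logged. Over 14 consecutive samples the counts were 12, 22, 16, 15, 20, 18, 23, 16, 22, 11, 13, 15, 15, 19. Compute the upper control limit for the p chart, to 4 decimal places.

0.2364

p̄ = Σdᵢ / (k·n) = 237 / (14 × 120) = 0.14107
UCL = p̄ + 3·√(p̄(1−p̄)/n) = 0.14107 + 3 × √(0.14107×0.85893/120) = 0.14107 + 3 × 0.03178 = 0.23640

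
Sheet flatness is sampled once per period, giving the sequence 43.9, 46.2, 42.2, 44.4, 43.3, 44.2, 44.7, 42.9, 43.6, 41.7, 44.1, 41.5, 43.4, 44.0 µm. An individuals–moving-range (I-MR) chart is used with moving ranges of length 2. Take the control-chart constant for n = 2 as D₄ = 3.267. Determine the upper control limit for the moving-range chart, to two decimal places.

Moving ranges: 2.3, 4.0, 2.2, 1.1, 0.9, 0.5, 1.8, 0.7, 1.9, 2.4, 2.6, 1.9, 0.6; M̄R̄ = 22.9000 / 13 = 1.7615
UCL_MR = D₄·M̄R̄ = 3.267 × 1.7615 = 5.7549

5.75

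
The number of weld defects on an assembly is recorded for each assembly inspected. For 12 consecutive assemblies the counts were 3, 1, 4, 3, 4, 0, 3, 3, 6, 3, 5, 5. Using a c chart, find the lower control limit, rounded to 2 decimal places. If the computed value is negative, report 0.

c̄ = (3 + 1 + 4 + 3 + 4 + 0 + 3 + 3 + 6 + 3 + 5 + 5) / 12 = 40 / 12 = 3.3333
LCL = c̄ − 3√c̄ = 3.3333 − 3 × 1.8257 = -2.1439 → 0 (cannot be negative)

0.00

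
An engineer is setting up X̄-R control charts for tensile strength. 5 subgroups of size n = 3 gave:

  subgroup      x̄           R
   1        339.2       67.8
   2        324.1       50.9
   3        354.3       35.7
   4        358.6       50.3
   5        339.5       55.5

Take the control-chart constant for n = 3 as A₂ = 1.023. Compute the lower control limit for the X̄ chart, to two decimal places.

X̄̄ = (339.2 + 324.1 + 354.3 + 358.6 + 339.5) / 5 = 1715.7000 / 5 = 343.1400
R̄ = (67.8 + 50.9 + 35.7 + 50.3 + 55.5) / 5 = 260.2000 / 5 = 52.0400
LCL = X̄̄ − A₂·R̄ = 343.1400 − 1.023 × 52.0400 = 289.9031

289.90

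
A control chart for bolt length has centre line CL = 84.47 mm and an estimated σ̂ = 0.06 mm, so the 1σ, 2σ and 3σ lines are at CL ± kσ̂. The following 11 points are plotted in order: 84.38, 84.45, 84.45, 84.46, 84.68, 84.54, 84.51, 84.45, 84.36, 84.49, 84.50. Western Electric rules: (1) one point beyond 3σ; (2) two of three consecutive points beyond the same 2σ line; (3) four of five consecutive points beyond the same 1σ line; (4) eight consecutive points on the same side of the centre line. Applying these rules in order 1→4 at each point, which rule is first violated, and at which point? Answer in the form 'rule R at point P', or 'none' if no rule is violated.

Zone of each point (C = within 1σ̂, B = 1σ̂–2σ̂, A = 2σ̂–3σ̂, * = beyond 3σ̂; sign = side of CL): 1:-B, 2:-C, 3:-C, 4:-C, 5:+*, 6:+B, 7:+C, 8:-C, 9:-B, 10:+C, 11:+C
Rule 1 (one point beyond the 3σ limits) is satisfied at point 5.

rule 1 at point 5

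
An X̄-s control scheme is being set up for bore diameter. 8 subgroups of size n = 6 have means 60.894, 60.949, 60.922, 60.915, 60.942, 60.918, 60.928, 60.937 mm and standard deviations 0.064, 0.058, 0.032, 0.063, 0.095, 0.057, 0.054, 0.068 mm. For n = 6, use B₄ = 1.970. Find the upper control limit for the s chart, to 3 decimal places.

0.121

s̄ = (0.064 + 0.058 + 0.032 + 0.063 + 0.095 + 0.057 + 0.054 + 0.068) / 8 = 0.0614
UCL_s = B₄·s̄ = 1.970 × 0.0614 = 0.1209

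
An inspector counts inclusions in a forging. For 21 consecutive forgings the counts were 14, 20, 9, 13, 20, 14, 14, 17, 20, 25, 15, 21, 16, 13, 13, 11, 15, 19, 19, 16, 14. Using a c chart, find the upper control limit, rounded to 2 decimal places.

28.13

c̄ = (14 + 20 + 9 + 13 + 20 + 14 + 14 + 17 + 20 + 25 + 15 + 21 + 16 + 13 + 13 + 11 + 15 + 19 + 19 + 16 + 14) / 21 = 338 / 21 = 16.0952
UCL = c̄ + 3√c̄ = 16.0952 + 3 × √16.0952 = 16.0952 + 3 × 4.0119 = 28.1309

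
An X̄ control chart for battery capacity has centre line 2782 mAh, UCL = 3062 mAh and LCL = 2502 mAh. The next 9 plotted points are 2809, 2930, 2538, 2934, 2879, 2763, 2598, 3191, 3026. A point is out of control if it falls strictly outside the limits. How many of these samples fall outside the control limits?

Compare each point to [2502, 3062]: sample 8 = 3191 > UCL.

1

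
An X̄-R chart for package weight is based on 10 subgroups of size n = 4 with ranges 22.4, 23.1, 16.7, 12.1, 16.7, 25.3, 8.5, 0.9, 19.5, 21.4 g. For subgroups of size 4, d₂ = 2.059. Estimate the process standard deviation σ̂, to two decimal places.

R̄ = (22.4 + 23.1 + 16.7 + 12.1 + 16.7 + 25.3 + 8.5 + 0.9 + 19.5 + 21.4) / 10 = 16.6600
σ̂ = R̄ / d₂ = 16.6600 / 2.059 = 8.0913

8.09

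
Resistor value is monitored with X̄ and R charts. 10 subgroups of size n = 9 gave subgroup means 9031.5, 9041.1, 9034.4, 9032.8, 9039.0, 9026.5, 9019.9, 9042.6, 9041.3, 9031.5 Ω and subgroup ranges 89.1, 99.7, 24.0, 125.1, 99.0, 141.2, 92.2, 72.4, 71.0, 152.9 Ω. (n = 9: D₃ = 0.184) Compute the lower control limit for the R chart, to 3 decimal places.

17.785

R̄ = (89.1 + 99.7 + 24.0 + 125.1 + 99.0 + 141.2 + 92.2 + 72.4 + 71.0 + 152.9) / 10 = 966.6000 / 10 = 96.6600
LCL_R = D₃·R̄ = 0.184 × 96.6600 = 17.7854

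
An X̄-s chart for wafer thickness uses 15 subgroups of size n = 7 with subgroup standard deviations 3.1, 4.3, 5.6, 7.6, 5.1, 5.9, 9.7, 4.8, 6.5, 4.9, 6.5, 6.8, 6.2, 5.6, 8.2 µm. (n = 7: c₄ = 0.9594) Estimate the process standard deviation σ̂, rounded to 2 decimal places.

6.31

s̄ = (3.1 + 4.3 + 5.6 + 7.6 + 5.1 + 5.9 + 9.7 + 4.8 + 6.5 + 4.9 + 6.5 + 6.8 + 6.2 + 5.6 + 8.2) / 15 = 6.0533
σ̂ = s̄ / c₄ = 6.0533 / 0.9594 = 6.3095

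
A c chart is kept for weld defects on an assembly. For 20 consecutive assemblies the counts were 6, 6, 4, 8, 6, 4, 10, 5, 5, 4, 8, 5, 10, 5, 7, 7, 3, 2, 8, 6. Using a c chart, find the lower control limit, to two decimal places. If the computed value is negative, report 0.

c̄ = (6 + 6 + 4 + 8 + 6 + 4 + 10 + 5 + 5 + 4 + 8 + 5 + 10 + 5 + 7 + 7 + 3 + 2 + 8 + 6) / 20 = 119 / 20 = 5.9500
LCL = c̄ − 3√c̄ = 5.9500 − 3 × 2.4393 = -1.3678 → 0 (cannot be negative)

0.00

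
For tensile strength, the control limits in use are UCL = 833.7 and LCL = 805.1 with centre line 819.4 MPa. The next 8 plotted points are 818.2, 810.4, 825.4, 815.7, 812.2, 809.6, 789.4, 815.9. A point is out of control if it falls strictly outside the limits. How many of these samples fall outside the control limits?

1

Compare each point to [805.1, 833.7]: sample 7 = 789.4 < LCL.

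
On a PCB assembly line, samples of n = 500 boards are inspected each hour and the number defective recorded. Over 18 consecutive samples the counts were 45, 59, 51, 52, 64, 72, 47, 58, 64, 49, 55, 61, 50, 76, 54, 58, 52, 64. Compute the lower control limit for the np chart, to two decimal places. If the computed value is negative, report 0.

35.91

p̄ = Σdᵢ / (k·n) = 1031 / (18 × 500) = 0.11456
LCL = np̄ − 3·√(np̄(1−p̄)) = 57.2778 − 3 × 7.1215 = 35.9132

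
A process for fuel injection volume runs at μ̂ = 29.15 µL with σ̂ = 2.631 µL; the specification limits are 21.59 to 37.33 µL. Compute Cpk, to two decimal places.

0.96

Cpu = (USL − μ̂) / (3σ̂) = (37.33 − 29.15) / (3 × 2.631) = 1.0364; Cpl = (μ̂ − LSL) / (3σ̂) = (29.15 − 21.59) / (3 × 2.631) = 0.9578; Cpk = min(Cpu, Cpl) = 0.9578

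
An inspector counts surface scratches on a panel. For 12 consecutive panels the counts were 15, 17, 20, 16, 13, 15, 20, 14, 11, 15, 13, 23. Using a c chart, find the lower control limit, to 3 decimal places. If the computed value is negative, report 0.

4.000

c̄ = (15 + 17 + 20 + 16 + 13 + 15 + 20 + 14 + 11 + 15 + 13 + 23) / 12 = 192 / 12 = 16.0000
LCL = c̄ − 3√c̄ = 16.0000 − 3 × 4.0000 = 4.0000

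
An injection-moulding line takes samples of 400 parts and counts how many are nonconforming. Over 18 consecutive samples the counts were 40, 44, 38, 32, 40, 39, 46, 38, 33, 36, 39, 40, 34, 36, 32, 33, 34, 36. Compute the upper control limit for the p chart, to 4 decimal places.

p̄ = Σdᵢ / (k·n) = 670 / (18 × 400) = 0.09306
UCL = p̄ + 3·√(p̄(1−p̄)/n) = 0.09306 + 3 × √(0.09306×0.90694/400) = 0.09306 + 3 × 0.01453 = 0.13663

0.1366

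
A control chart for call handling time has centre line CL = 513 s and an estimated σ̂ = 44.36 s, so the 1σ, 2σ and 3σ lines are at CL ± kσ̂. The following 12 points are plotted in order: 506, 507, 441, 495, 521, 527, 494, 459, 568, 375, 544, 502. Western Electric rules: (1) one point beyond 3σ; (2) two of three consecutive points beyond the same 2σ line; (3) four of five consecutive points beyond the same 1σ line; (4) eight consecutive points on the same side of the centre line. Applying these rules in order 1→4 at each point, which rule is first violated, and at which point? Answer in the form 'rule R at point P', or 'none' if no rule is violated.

rule 1 at point 10

Zone of each point (C = within 1σ̂, B = 1σ̂–2σ̂, A = 2σ̂–3σ̂, * = beyond 3σ̂; sign = side of CL): 1:-C, 2:-C, 3:-B, 4:-C, 5:+C, 6:+C, 7:-C, 8:-B, 9:+B, 10:-*, 11:+C, 12:-C
Rule 1 (one point beyond the 3σ limits) is satisfied at point 10.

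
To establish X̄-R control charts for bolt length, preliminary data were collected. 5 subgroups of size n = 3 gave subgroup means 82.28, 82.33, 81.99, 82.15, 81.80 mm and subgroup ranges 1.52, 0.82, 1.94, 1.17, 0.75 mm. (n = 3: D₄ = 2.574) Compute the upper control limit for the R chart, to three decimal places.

3.192

R̄ = (1.52 + 0.82 + 1.94 + 1.17 + 0.75) / 5 = 6.2000 / 5 = 1.2400
UCL_R = D₄·R̄ = 2.574 × 1.2400 = 3.1918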